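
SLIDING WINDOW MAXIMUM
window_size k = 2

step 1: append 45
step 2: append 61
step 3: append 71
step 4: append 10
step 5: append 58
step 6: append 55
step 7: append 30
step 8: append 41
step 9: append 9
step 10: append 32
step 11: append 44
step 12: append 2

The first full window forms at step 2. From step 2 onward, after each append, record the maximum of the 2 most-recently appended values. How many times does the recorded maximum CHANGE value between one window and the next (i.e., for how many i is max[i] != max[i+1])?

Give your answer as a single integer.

Answer: 6

Derivation:
step 1: append 45 -> window=[45] (not full yet)
step 2: append 61 -> window=[45, 61] -> max=61
step 3: append 71 -> window=[61, 71] -> max=71
step 4: append 10 -> window=[71, 10] -> max=71
step 5: append 58 -> window=[10, 58] -> max=58
step 6: append 55 -> window=[58, 55] -> max=58
step 7: append 30 -> window=[55, 30] -> max=55
step 8: append 41 -> window=[30, 41] -> max=41
step 9: append 9 -> window=[41, 9] -> max=41
step 10: append 32 -> window=[9, 32] -> max=32
step 11: append 44 -> window=[32, 44] -> max=44
step 12: append 2 -> window=[44, 2] -> max=44
Recorded maximums: 61 71 71 58 58 55 41 41 32 44 44
Changes between consecutive maximums: 6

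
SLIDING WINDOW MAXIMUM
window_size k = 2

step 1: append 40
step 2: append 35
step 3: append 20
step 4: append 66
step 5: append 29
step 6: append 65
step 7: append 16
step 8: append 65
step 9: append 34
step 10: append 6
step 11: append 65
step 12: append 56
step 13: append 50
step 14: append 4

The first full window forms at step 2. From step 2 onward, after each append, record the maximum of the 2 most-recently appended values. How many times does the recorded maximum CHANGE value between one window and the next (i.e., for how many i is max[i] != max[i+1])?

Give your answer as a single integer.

Answer: 7

Derivation:
step 1: append 40 -> window=[40] (not full yet)
step 2: append 35 -> window=[40, 35] -> max=40
step 3: append 20 -> window=[35, 20] -> max=35
step 4: append 66 -> window=[20, 66] -> max=66
step 5: append 29 -> window=[66, 29] -> max=66
step 6: append 65 -> window=[29, 65] -> max=65
step 7: append 16 -> window=[65, 16] -> max=65
step 8: append 65 -> window=[16, 65] -> max=65
step 9: append 34 -> window=[65, 34] -> max=65
step 10: append 6 -> window=[34, 6] -> max=34
step 11: append 65 -> window=[6, 65] -> max=65
step 12: append 56 -> window=[65, 56] -> max=65
step 13: append 50 -> window=[56, 50] -> max=56
step 14: append 4 -> window=[50, 4] -> max=50
Recorded maximums: 40 35 66 66 65 65 65 65 34 65 65 56 50
Changes between consecutive maximums: 7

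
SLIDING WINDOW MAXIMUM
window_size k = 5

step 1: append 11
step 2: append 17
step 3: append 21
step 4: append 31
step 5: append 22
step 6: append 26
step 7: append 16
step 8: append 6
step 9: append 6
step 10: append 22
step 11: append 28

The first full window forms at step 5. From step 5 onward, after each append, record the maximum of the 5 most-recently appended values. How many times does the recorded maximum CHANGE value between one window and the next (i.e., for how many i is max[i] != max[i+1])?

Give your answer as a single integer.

Answer: 2

Derivation:
step 1: append 11 -> window=[11] (not full yet)
step 2: append 17 -> window=[11, 17] (not full yet)
step 3: append 21 -> window=[11, 17, 21] (not full yet)
step 4: append 31 -> window=[11, 17, 21, 31] (not full yet)
step 5: append 22 -> window=[11, 17, 21, 31, 22] -> max=31
step 6: append 26 -> window=[17, 21, 31, 22, 26] -> max=31
step 7: append 16 -> window=[21, 31, 22, 26, 16] -> max=31
step 8: append 6 -> window=[31, 22, 26, 16, 6] -> max=31
step 9: append 6 -> window=[22, 26, 16, 6, 6] -> max=26
step 10: append 22 -> window=[26, 16, 6, 6, 22] -> max=26
step 11: append 28 -> window=[16, 6, 6, 22, 28] -> max=28
Recorded maximums: 31 31 31 31 26 26 28
Changes between consecutive maximums: 2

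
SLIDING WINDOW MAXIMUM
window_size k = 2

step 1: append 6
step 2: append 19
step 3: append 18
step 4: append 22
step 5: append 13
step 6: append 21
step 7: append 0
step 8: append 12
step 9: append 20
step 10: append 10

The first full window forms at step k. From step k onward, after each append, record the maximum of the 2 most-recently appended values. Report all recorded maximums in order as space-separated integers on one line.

Answer: 19 19 22 22 21 21 12 20 20

Derivation:
step 1: append 6 -> window=[6] (not full yet)
step 2: append 19 -> window=[6, 19] -> max=19
step 3: append 18 -> window=[19, 18] -> max=19
step 4: append 22 -> window=[18, 22] -> max=22
step 5: append 13 -> window=[22, 13] -> max=22
step 6: append 21 -> window=[13, 21] -> max=21
step 7: append 0 -> window=[21, 0] -> max=21
step 8: append 12 -> window=[0, 12] -> max=12
step 9: append 20 -> window=[12, 20] -> max=20
step 10: append 10 -> window=[20, 10] -> max=20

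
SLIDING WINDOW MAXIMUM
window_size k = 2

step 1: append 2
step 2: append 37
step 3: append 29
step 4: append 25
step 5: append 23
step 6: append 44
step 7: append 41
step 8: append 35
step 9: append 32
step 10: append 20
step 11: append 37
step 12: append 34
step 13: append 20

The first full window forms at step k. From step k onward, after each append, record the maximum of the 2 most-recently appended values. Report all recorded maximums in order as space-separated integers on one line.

Answer: 37 37 29 25 44 44 41 35 32 37 37 34

Derivation:
step 1: append 2 -> window=[2] (not full yet)
step 2: append 37 -> window=[2, 37] -> max=37
step 3: append 29 -> window=[37, 29] -> max=37
step 4: append 25 -> window=[29, 25] -> max=29
step 5: append 23 -> window=[25, 23] -> max=25
step 6: append 44 -> window=[23, 44] -> max=44
step 7: append 41 -> window=[44, 41] -> max=44
step 8: append 35 -> window=[41, 35] -> max=41
step 9: append 32 -> window=[35, 32] -> max=35
step 10: append 20 -> window=[32, 20] -> max=32
step 11: append 37 -> window=[20, 37] -> max=37
step 12: append 34 -> window=[37, 34] -> max=37
step 13: append 20 -> window=[34, 20] -> max=34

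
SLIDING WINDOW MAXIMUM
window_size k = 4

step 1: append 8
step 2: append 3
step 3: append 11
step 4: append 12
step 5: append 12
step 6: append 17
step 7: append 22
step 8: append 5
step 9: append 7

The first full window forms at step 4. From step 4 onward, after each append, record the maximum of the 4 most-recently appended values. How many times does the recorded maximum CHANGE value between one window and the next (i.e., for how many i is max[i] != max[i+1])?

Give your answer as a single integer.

step 1: append 8 -> window=[8] (not full yet)
step 2: append 3 -> window=[8, 3] (not full yet)
step 3: append 11 -> window=[8, 3, 11] (not full yet)
step 4: append 12 -> window=[8, 3, 11, 12] -> max=12
step 5: append 12 -> window=[3, 11, 12, 12] -> max=12
step 6: append 17 -> window=[11, 12, 12, 17] -> max=17
step 7: append 22 -> window=[12, 12, 17, 22] -> max=22
step 8: append 5 -> window=[12, 17, 22, 5] -> max=22
step 9: append 7 -> window=[17, 22, 5, 7] -> max=22
Recorded maximums: 12 12 17 22 22 22
Changes between consecutive maximums: 2

Answer: 2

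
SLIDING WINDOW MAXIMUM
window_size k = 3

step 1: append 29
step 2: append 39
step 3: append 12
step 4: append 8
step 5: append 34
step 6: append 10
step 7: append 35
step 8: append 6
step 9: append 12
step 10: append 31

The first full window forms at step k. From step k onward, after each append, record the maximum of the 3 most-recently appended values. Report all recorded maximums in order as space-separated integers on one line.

Answer: 39 39 34 34 35 35 35 31

Derivation:
step 1: append 29 -> window=[29] (not full yet)
step 2: append 39 -> window=[29, 39] (not full yet)
step 3: append 12 -> window=[29, 39, 12] -> max=39
step 4: append 8 -> window=[39, 12, 8] -> max=39
step 5: append 34 -> window=[12, 8, 34] -> max=34
step 6: append 10 -> window=[8, 34, 10] -> max=34
step 7: append 35 -> window=[34, 10, 35] -> max=35
step 8: append 6 -> window=[10, 35, 6] -> max=35
step 9: append 12 -> window=[35, 6, 12] -> max=35
step 10: append 31 -> window=[6, 12, 31] -> max=31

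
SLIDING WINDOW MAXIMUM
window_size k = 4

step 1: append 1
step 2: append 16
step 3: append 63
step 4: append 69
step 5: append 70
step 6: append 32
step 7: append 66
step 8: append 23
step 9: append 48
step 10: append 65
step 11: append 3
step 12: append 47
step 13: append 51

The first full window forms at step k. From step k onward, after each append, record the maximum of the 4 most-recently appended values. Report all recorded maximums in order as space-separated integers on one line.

step 1: append 1 -> window=[1] (not full yet)
step 2: append 16 -> window=[1, 16] (not full yet)
step 3: append 63 -> window=[1, 16, 63] (not full yet)
step 4: append 69 -> window=[1, 16, 63, 69] -> max=69
step 5: append 70 -> window=[16, 63, 69, 70] -> max=70
step 6: append 32 -> window=[63, 69, 70, 32] -> max=70
step 7: append 66 -> window=[69, 70, 32, 66] -> max=70
step 8: append 23 -> window=[70, 32, 66, 23] -> max=70
step 9: append 48 -> window=[32, 66, 23, 48] -> max=66
step 10: append 65 -> window=[66, 23, 48, 65] -> max=66
step 11: append 3 -> window=[23, 48, 65, 3] -> max=65
step 12: append 47 -> window=[48, 65, 3, 47] -> max=65
step 13: append 51 -> window=[65, 3, 47, 51] -> max=65

Answer: 69 70 70 70 70 66 66 65 65 65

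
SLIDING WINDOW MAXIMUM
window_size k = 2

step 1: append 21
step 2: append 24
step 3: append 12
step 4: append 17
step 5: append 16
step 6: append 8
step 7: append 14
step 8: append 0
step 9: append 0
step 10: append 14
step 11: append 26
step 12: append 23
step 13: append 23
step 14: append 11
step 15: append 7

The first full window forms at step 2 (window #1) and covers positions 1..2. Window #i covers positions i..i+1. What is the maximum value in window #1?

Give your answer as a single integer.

step 1: append 21 -> window=[21] (not full yet)
step 2: append 24 -> window=[21, 24] -> max=24
Window #1 max = 24

Answer: 24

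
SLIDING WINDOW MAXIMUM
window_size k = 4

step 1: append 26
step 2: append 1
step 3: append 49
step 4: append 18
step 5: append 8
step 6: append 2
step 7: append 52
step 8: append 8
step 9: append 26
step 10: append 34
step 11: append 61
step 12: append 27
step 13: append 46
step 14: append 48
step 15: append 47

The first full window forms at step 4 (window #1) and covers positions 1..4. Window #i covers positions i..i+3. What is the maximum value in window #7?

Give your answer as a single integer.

step 1: append 26 -> window=[26] (not full yet)
step 2: append 1 -> window=[26, 1] (not full yet)
step 3: append 49 -> window=[26, 1, 49] (not full yet)
step 4: append 18 -> window=[26, 1, 49, 18] -> max=49
step 5: append 8 -> window=[1, 49, 18, 8] -> max=49
step 6: append 2 -> window=[49, 18, 8, 2] -> max=49
step 7: append 52 -> window=[18, 8, 2, 52] -> max=52
step 8: append 8 -> window=[8, 2, 52, 8] -> max=52
step 9: append 26 -> window=[2, 52, 8, 26] -> max=52
step 10: append 34 -> window=[52, 8, 26, 34] -> max=52
Window #7 max = 52

Answer: 52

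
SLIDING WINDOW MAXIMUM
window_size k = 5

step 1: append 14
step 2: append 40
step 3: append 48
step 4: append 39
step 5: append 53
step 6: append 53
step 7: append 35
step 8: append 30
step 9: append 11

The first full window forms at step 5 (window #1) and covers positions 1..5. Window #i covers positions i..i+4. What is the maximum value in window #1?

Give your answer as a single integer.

step 1: append 14 -> window=[14] (not full yet)
step 2: append 40 -> window=[14, 40] (not full yet)
step 3: append 48 -> window=[14, 40, 48] (not full yet)
step 4: append 39 -> window=[14, 40, 48, 39] (not full yet)
step 5: append 53 -> window=[14, 40, 48, 39, 53] -> max=53
Window #1 max = 53

Answer: 53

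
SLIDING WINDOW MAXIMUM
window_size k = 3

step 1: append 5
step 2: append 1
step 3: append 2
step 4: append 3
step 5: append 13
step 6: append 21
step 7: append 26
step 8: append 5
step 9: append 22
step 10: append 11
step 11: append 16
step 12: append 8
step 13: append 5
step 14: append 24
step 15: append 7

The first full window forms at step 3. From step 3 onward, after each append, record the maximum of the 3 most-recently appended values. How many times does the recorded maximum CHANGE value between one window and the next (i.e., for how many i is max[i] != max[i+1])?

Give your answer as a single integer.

step 1: append 5 -> window=[5] (not full yet)
step 2: append 1 -> window=[5, 1] (not full yet)
step 3: append 2 -> window=[5, 1, 2] -> max=5
step 4: append 3 -> window=[1, 2, 3] -> max=3
step 5: append 13 -> window=[2, 3, 13] -> max=13
step 6: append 21 -> window=[3, 13, 21] -> max=21
step 7: append 26 -> window=[13, 21, 26] -> max=26
step 8: append 5 -> window=[21, 26, 5] -> max=26
step 9: append 22 -> window=[26, 5, 22] -> max=26
step 10: append 11 -> window=[5, 22, 11] -> max=22
step 11: append 16 -> window=[22, 11, 16] -> max=22
step 12: append 8 -> window=[11, 16, 8] -> max=16
step 13: append 5 -> window=[16, 8, 5] -> max=16
step 14: append 24 -> window=[8, 5, 24] -> max=24
step 15: append 7 -> window=[5, 24, 7] -> max=24
Recorded maximums: 5 3 13 21 26 26 26 22 22 16 16 24 24
Changes between consecutive maximums: 7

Answer: 7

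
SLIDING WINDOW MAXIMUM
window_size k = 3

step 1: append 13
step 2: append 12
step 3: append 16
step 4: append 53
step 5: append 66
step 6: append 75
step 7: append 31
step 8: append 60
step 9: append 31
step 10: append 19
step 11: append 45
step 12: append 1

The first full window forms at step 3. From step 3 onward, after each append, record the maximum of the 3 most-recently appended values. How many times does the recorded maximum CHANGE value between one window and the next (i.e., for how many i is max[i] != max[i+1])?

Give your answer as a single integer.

step 1: append 13 -> window=[13] (not full yet)
step 2: append 12 -> window=[13, 12] (not full yet)
step 3: append 16 -> window=[13, 12, 16] -> max=16
step 4: append 53 -> window=[12, 16, 53] -> max=53
step 5: append 66 -> window=[16, 53, 66] -> max=66
step 6: append 75 -> window=[53, 66, 75] -> max=75
step 7: append 31 -> window=[66, 75, 31] -> max=75
step 8: append 60 -> window=[75, 31, 60] -> max=75
step 9: append 31 -> window=[31, 60, 31] -> max=60
step 10: append 19 -> window=[60, 31, 19] -> max=60
step 11: append 45 -> window=[31, 19, 45] -> max=45
step 12: append 1 -> window=[19, 45, 1] -> max=45
Recorded maximums: 16 53 66 75 75 75 60 60 45 45
Changes between consecutive maximums: 5

Answer: 5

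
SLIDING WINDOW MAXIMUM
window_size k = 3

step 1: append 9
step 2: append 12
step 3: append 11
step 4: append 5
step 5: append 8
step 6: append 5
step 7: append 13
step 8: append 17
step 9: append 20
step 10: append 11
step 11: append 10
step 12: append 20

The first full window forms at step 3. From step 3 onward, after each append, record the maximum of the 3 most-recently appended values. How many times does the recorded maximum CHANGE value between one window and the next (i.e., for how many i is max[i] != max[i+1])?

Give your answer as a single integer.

Answer: 5

Derivation:
step 1: append 9 -> window=[9] (not full yet)
step 2: append 12 -> window=[9, 12] (not full yet)
step 3: append 11 -> window=[9, 12, 11] -> max=12
step 4: append 5 -> window=[12, 11, 5] -> max=12
step 5: append 8 -> window=[11, 5, 8] -> max=11
step 6: append 5 -> window=[5, 8, 5] -> max=8
step 7: append 13 -> window=[8, 5, 13] -> max=13
step 8: append 17 -> window=[5, 13, 17] -> max=17
step 9: append 20 -> window=[13, 17, 20] -> max=20
step 10: append 11 -> window=[17, 20, 11] -> max=20
step 11: append 10 -> window=[20, 11, 10] -> max=20
step 12: append 20 -> window=[11, 10, 20] -> max=20
Recorded maximums: 12 12 11 8 13 17 20 20 20 20
Changes between consecutive maximums: 5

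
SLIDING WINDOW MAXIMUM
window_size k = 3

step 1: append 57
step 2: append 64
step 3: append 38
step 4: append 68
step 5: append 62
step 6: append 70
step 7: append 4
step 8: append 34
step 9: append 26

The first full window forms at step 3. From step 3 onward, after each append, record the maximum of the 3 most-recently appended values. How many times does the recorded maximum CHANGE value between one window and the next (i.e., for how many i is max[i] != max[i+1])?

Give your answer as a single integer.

Answer: 3

Derivation:
step 1: append 57 -> window=[57] (not full yet)
step 2: append 64 -> window=[57, 64] (not full yet)
step 3: append 38 -> window=[57, 64, 38] -> max=64
step 4: append 68 -> window=[64, 38, 68] -> max=68
step 5: append 62 -> window=[38, 68, 62] -> max=68
step 6: append 70 -> window=[68, 62, 70] -> max=70
step 7: append 4 -> window=[62, 70, 4] -> max=70
step 8: append 34 -> window=[70, 4, 34] -> max=70
step 9: append 26 -> window=[4, 34, 26] -> max=34
Recorded maximums: 64 68 68 70 70 70 34
Changes between consecutive maximums: 3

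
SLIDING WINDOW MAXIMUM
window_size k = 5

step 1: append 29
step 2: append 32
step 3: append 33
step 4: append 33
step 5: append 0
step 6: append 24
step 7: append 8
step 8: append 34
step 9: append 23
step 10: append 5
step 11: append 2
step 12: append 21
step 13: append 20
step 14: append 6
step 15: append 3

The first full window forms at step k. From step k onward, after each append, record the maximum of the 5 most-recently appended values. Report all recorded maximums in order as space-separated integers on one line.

Answer: 33 33 33 34 34 34 34 34 23 21 21

Derivation:
step 1: append 29 -> window=[29] (not full yet)
step 2: append 32 -> window=[29, 32] (not full yet)
step 3: append 33 -> window=[29, 32, 33] (not full yet)
step 4: append 33 -> window=[29, 32, 33, 33] (not full yet)
step 5: append 0 -> window=[29, 32, 33, 33, 0] -> max=33
step 6: append 24 -> window=[32, 33, 33, 0, 24] -> max=33
step 7: append 8 -> window=[33, 33, 0, 24, 8] -> max=33
step 8: append 34 -> window=[33, 0, 24, 8, 34] -> max=34
step 9: append 23 -> window=[0, 24, 8, 34, 23] -> max=34
step 10: append 5 -> window=[24, 8, 34, 23, 5] -> max=34
step 11: append 2 -> window=[8, 34, 23, 5, 2] -> max=34
step 12: append 21 -> window=[34, 23, 5, 2, 21] -> max=34
step 13: append 20 -> window=[23, 5, 2, 21, 20] -> max=23
step 14: append 6 -> window=[5, 2, 21, 20, 6] -> max=21
step 15: append 3 -> window=[2, 21, 20, 6, 3] -> max=21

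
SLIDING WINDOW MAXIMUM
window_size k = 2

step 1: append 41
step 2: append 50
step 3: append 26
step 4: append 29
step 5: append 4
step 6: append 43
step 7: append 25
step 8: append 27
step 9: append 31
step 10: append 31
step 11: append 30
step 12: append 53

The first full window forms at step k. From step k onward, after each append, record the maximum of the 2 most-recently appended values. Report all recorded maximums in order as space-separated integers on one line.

step 1: append 41 -> window=[41] (not full yet)
step 2: append 50 -> window=[41, 50] -> max=50
step 3: append 26 -> window=[50, 26] -> max=50
step 4: append 29 -> window=[26, 29] -> max=29
step 5: append 4 -> window=[29, 4] -> max=29
step 6: append 43 -> window=[4, 43] -> max=43
step 7: append 25 -> window=[43, 25] -> max=43
step 8: append 27 -> window=[25, 27] -> max=27
step 9: append 31 -> window=[27, 31] -> max=31
step 10: append 31 -> window=[31, 31] -> max=31
step 11: append 30 -> window=[31, 30] -> max=31
step 12: append 53 -> window=[30, 53] -> max=53

Answer: 50 50 29 29 43 43 27 31 31 31 53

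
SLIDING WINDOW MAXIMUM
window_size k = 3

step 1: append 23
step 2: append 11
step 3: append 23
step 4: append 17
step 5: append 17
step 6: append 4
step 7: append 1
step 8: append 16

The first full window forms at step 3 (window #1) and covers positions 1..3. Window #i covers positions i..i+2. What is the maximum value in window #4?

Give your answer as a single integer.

Answer: 17

Derivation:
step 1: append 23 -> window=[23] (not full yet)
step 2: append 11 -> window=[23, 11] (not full yet)
step 3: append 23 -> window=[23, 11, 23] -> max=23
step 4: append 17 -> window=[11, 23, 17] -> max=23
step 5: append 17 -> window=[23, 17, 17] -> max=23
step 6: append 4 -> window=[17, 17, 4] -> max=17
Window #4 max = 17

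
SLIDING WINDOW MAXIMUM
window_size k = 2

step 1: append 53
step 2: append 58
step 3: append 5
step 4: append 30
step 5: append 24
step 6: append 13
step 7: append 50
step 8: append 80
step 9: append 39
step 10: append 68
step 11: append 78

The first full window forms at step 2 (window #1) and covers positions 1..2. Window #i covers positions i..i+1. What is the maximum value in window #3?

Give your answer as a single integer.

step 1: append 53 -> window=[53] (not full yet)
step 2: append 58 -> window=[53, 58] -> max=58
step 3: append 5 -> window=[58, 5] -> max=58
step 4: append 30 -> window=[5, 30] -> max=30
Window #3 max = 30

Answer: 30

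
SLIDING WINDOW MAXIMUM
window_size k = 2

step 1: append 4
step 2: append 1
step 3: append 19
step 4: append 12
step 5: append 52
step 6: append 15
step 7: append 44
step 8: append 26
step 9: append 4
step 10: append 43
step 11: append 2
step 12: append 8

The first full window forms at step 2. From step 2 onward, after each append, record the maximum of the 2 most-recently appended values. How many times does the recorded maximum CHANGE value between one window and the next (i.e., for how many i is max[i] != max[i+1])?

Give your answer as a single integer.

step 1: append 4 -> window=[4] (not full yet)
step 2: append 1 -> window=[4, 1] -> max=4
step 3: append 19 -> window=[1, 19] -> max=19
step 4: append 12 -> window=[19, 12] -> max=19
step 5: append 52 -> window=[12, 52] -> max=52
step 6: append 15 -> window=[52, 15] -> max=52
step 7: append 44 -> window=[15, 44] -> max=44
step 8: append 26 -> window=[44, 26] -> max=44
step 9: append 4 -> window=[26, 4] -> max=26
step 10: append 43 -> window=[4, 43] -> max=43
step 11: append 2 -> window=[43, 2] -> max=43
step 12: append 8 -> window=[2, 8] -> max=8
Recorded maximums: 4 19 19 52 52 44 44 26 43 43 8
Changes between consecutive maximums: 6

Answer: 6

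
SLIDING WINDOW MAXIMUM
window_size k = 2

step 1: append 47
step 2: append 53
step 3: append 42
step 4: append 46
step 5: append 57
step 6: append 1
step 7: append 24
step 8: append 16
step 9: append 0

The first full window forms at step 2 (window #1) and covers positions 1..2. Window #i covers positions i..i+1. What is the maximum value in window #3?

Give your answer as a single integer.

Answer: 46

Derivation:
step 1: append 47 -> window=[47] (not full yet)
step 2: append 53 -> window=[47, 53] -> max=53
step 3: append 42 -> window=[53, 42] -> max=53
step 4: append 46 -> window=[42, 46] -> max=46
Window #3 max = 46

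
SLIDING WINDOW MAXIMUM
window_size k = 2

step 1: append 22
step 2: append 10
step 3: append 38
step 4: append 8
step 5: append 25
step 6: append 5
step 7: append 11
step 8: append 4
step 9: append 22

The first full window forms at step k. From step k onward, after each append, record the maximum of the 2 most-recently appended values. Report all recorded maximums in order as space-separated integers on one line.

Answer: 22 38 38 25 25 11 11 22

Derivation:
step 1: append 22 -> window=[22] (not full yet)
step 2: append 10 -> window=[22, 10] -> max=22
step 3: append 38 -> window=[10, 38] -> max=38
step 4: append 8 -> window=[38, 8] -> max=38
step 5: append 25 -> window=[8, 25] -> max=25
step 6: append 5 -> window=[25, 5] -> max=25
step 7: append 11 -> window=[5, 11] -> max=11
step 8: append 4 -> window=[11, 4] -> max=11
step 9: append 22 -> window=[4, 22] -> max=22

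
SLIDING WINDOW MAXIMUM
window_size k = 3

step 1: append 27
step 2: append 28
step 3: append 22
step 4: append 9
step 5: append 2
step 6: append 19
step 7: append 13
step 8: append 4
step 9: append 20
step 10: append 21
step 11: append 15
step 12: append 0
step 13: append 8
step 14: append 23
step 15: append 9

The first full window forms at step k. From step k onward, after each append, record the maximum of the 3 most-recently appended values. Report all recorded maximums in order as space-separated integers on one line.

Answer: 28 28 22 19 19 19 20 21 21 21 15 23 23

Derivation:
step 1: append 27 -> window=[27] (not full yet)
step 2: append 28 -> window=[27, 28] (not full yet)
step 3: append 22 -> window=[27, 28, 22] -> max=28
step 4: append 9 -> window=[28, 22, 9] -> max=28
step 5: append 2 -> window=[22, 9, 2] -> max=22
step 6: append 19 -> window=[9, 2, 19] -> max=19
step 7: append 13 -> window=[2, 19, 13] -> max=19
step 8: append 4 -> window=[19, 13, 4] -> max=19
step 9: append 20 -> window=[13, 4, 20] -> max=20
step 10: append 21 -> window=[4, 20, 21] -> max=21
step 11: append 15 -> window=[20, 21, 15] -> max=21
step 12: append 0 -> window=[21, 15, 0] -> max=21
step 13: append 8 -> window=[15, 0, 8] -> max=15
step 14: append 23 -> window=[0, 8, 23] -> max=23
step 15: append 9 -> window=[8, 23, 9] -> max=23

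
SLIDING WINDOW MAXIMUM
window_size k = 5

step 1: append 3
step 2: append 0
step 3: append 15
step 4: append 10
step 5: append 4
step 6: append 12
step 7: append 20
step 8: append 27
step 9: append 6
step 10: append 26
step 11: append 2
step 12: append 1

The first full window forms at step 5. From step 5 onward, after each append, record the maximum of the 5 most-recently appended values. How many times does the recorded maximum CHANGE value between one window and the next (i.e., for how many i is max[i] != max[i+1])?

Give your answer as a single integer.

step 1: append 3 -> window=[3] (not full yet)
step 2: append 0 -> window=[3, 0] (not full yet)
step 3: append 15 -> window=[3, 0, 15] (not full yet)
step 4: append 10 -> window=[3, 0, 15, 10] (not full yet)
step 5: append 4 -> window=[3, 0, 15, 10, 4] -> max=15
step 6: append 12 -> window=[0, 15, 10, 4, 12] -> max=15
step 7: append 20 -> window=[15, 10, 4, 12, 20] -> max=20
step 8: append 27 -> window=[10, 4, 12, 20, 27] -> max=27
step 9: append 6 -> window=[4, 12, 20, 27, 6] -> max=27
step 10: append 26 -> window=[12, 20, 27, 6, 26] -> max=27
step 11: append 2 -> window=[20, 27, 6, 26, 2] -> max=27
step 12: append 1 -> window=[27, 6, 26, 2, 1] -> max=27
Recorded maximums: 15 15 20 27 27 27 27 27
Changes between consecutive maximums: 2

Answer: 2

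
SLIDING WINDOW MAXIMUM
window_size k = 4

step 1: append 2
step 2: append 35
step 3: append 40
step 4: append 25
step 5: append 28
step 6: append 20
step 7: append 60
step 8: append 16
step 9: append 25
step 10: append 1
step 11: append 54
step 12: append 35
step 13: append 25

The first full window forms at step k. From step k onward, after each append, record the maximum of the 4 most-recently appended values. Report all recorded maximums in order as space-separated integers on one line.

Answer: 40 40 40 60 60 60 60 54 54 54

Derivation:
step 1: append 2 -> window=[2] (not full yet)
step 2: append 35 -> window=[2, 35] (not full yet)
step 3: append 40 -> window=[2, 35, 40] (not full yet)
step 4: append 25 -> window=[2, 35, 40, 25] -> max=40
step 5: append 28 -> window=[35, 40, 25, 28] -> max=40
step 6: append 20 -> window=[40, 25, 28, 20] -> max=40
step 7: append 60 -> window=[25, 28, 20, 60] -> max=60
step 8: append 16 -> window=[28, 20, 60, 16] -> max=60
step 9: append 25 -> window=[20, 60, 16, 25] -> max=60
step 10: append 1 -> window=[60, 16, 25, 1] -> max=60
step 11: append 54 -> window=[16, 25, 1, 54] -> max=54
step 12: append 35 -> window=[25, 1, 54, 35] -> max=54
step 13: append 25 -> window=[1, 54, 35, 25] -> max=54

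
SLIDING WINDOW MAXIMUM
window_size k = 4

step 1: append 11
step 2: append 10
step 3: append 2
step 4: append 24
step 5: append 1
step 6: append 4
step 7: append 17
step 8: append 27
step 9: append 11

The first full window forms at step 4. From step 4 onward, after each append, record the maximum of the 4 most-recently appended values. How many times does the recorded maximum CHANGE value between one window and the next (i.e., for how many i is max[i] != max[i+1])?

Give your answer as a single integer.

step 1: append 11 -> window=[11] (not full yet)
step 2: append 10 -> window=[11, 10] (not full yet)
step 3: append 2 -> window=[11, 10, 2] (not full yet)
step 4: append 24 -> window=[11, 10, 2, 24] -> max=24
step 5: append 1 -> window=[10, 2, 24, 1] -> max=24
step 6: append 4 -> window=[2, 24, 1, 4] -> max=24
step 7: append 17 -> window=[24, 1, 4, 17] -> max=24
step 8: append 27 -> window=[1, 4, 17, 27] -> max=27
step 9: append 11 -> window=[4, 17, 27, 11] -> max=27
Recorded maximums: 24 24 24 24 27 27
Changes between consecutive maximums: 1

Answer: 1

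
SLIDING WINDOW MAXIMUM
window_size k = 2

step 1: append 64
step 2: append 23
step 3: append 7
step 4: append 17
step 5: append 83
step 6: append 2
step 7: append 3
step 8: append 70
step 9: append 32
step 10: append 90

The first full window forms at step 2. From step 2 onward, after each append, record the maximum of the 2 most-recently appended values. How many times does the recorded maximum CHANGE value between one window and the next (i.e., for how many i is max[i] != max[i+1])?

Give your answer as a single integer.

Answer: 6

Derivation:
step 1: append 64 -> window=[64] (not full yet)
step 2: append 23 -> window=[64, 23] -> max=64
step 3: append 7 -> window=[23, 7] -> max=23
step 4: append 17 -> window=[7, 17] -> max=17
step 5: append 83 -> window=[17, 83] -> max=83
step 6: append 2 -> window=[83, 2] -> max=83
step 7: append 3 -> window=[2, 3] -> max=3
step 8: append 70 -> window=[3, 70] -> max=70
step 9: append 32 -> window=[70, 32] -> max=70
step 10: append 90 -> window=[32, 90] -> max=90
Recorded maximums: 64 23 17 83 83 3 70 70 90
Changes between consecutive maximums: 6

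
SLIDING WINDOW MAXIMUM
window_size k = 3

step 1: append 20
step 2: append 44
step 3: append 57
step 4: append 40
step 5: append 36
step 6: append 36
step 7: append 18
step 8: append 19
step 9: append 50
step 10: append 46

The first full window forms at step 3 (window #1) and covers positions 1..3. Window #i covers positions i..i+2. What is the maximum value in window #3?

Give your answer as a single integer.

step 1: append 20 -> window=[20] (not full yet)
step 2: append 44 -> window=[20, 44] (not full yet)
step 3: append 57 -> window=[20, 44, 57] -> max=57
step 4: append 40 -> window=[44, 57, 40] -> max=57
step 5: append 36 -> window=[57, 40, 36] -> max=57
Window #3 max = 57

Answer: 57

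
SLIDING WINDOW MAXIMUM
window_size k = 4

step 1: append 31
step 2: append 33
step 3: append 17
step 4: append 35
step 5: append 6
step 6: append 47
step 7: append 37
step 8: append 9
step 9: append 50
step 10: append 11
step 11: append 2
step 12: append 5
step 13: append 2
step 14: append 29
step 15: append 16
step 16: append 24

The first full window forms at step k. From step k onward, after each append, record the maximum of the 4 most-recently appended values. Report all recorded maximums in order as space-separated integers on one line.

step 1: append 31 -> window=[31] (not full yet)
step 2: append 33 -> window=[31, 33] (not full yet)
step 3: append 17 -> window=[31, 33, 17] (not full yet)
step 4: append 35 -> window=[31, 33, 17, 35] -> max=35
step 5: append 6 -> window=[33, 17, 35, 6] -> max=35
step 6: append 47 -> window=[17, 35, 6, 47] -> max=47
step 7: append 37 -> window=[35, 6, 47, 37] -> max=47
step 8: append 9 -> window=[6, 47, 37, 9] -> max=47
step 9: append 50 -> window=[47, 37, 9, 50] -> max=50
step 10: append 11 -> window=[37, 9, 50, 11] -> max=50
step 11: append 2 -> window=[9, 50, 11, 2] -> max=50
step 12: append 5 -> window=[50, 11, 2, 5] -> max=50
step 13: append 2 -> window=[11, 2, 5, 2] -> max=11
step 14: append 29 -> window=[2, 5, 2, 29] -> max=29
step 15: append 16 -> window=[5, 2, 29, 16] -> max=29
step 16: append 24 -> window=[2, 29, 16, 24] -> max=29

Answer: 35 35 47 47 47 50 50 50 50 11 29 29 29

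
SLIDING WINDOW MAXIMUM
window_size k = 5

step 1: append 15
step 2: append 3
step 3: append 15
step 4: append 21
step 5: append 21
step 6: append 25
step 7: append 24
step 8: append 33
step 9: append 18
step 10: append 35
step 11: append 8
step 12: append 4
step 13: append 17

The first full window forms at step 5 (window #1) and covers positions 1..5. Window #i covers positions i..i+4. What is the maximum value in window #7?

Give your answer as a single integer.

Answer: 35

Derivation:
step 1: append 15 -> window=[15] (not full yet)
step 2: append 3 -> window=[15, 3] (not full yet)
step 3: append 15 -> window=[15, 3, 15] (not full yet)
step 4: append 21 -> window=[15, 3, 15, 21] (not full yet)
step 5: append 21 -> window=[15, 3, 15, 21, 21] -> max=21
step 6: append 25 -> window=[3, 15, 21, 21, 25] -> max=25
step 7: append 24 -> window=[15, 21, 21, 25, 24] -> max=25
step 8: append 33 -> window=[21, 21, 25, 24, 33] -> max=33
step 9: append 18 -> window=[21, 25, 24, 33, 18] -> max=33
step 10: append 35 -> window=[25, 24, 33, 18, 35] -> max=35
step 11: append 8 -> window=[24, 33, 18, 35, 8] -> max=35
Window #7 max = 35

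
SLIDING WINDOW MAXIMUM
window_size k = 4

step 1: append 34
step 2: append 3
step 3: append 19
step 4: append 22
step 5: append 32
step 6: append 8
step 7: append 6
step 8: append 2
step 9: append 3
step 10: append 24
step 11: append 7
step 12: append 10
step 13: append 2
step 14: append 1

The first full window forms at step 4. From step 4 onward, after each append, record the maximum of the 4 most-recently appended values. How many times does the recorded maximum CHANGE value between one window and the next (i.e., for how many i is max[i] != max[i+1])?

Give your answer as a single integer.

Answer: 4

Derivation:
step 1: append 34 -> window=[34] (not full yet)
step 2: append 3 -> window=[34, 3] (not full yet)
step 3: append 19 -> window=[34, 3, 19] (not full yet)
step 4: append 22 -> window=[34, 3, 19, 22] -> max=34
step 5: append 32 -> window=[3, 19, 22, 32] -> max=32
step 6: append 8 -> window=[19, 22, 32, 8] -> max=32
step 7: append 6 -> window=[22, 32, 8, 6] -> max=32
step 8: append 2 -> window=[32, 8, 6, 2] -> max=32
step 9: append 3 -> window=[8, 6, 2, 3] -> max=8
step 10: append 24 -> window=[6, 2, 3, 24] -> max=24
step 11: append 7 -> window=[2, 3, 24, 7] -> max=24
step 12: append 10 -> window=[3, 24, 7, 10] -> max=24
step 13: append 2 -> window=[24, 7, 10, 2] -> max=24
step 14: append 1 -> window=[7, 10, 2, 1] -> max=10
Recorded maximums: 34 32 32 32 32 8 24 24 24 24 10
Changes between consecutive maximums: 4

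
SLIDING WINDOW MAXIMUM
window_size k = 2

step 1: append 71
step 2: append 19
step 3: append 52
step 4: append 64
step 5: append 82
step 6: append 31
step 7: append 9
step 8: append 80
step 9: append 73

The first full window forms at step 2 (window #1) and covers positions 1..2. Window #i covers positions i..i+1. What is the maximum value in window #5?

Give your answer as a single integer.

step 1: append 71 -> window=[71] (not full yet)
step 2: append 19 -> window=[71, 19] -> max=71
step 3: append 52 -> window=[19, 52] -> max=52
step 4: append 64 -> window=[52, 64] -> max=64
step 5: append 82 -> window=[64, 82] -> max=82
step 6: append 31 -> window=[82, 31] -> max=82
Window #5 max = 82

Answer: 82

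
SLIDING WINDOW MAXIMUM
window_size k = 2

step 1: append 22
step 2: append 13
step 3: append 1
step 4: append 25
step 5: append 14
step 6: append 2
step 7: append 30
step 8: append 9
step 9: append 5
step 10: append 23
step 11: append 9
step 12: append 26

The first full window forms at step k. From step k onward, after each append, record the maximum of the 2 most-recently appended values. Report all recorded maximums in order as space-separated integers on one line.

Answer: 22 13 25 25 14 30 30 9 23 23 26

Derivation:
step 1: append 22 -> window=[22] (not full yet)
step 2: append 13 -> window=[22, 13] -> max=22
step 3: append 1 -> window=[13, 1] -> max=13
step 4: append 25 -> window=[1, 25] -> max=25
step 5: append 14 -> window=[25, 14] -> max=25
step 6: append 2 -> window=[14, 2] -> max=14
step 7: append 30 -> window=[2, 30] -> max=30
step 8: append 9 -> window=[30, 9] -> max=30
step 9: append 5 -> window=[9, 5] -> max=9
step 10: append 23 -> window=[5, 23] -> max=23
step 11: append 9 -> window=[23, 9] -> max=23
step 12: append 26 -> window=[9, 26] -> max=26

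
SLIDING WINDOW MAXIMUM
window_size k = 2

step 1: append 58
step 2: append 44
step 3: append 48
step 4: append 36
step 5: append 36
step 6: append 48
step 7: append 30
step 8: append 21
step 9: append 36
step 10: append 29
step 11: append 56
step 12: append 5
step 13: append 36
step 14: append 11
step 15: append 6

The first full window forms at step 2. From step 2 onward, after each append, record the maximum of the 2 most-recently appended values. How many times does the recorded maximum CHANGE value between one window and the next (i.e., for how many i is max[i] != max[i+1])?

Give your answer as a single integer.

step 1: append 58 -> window=[58] (not full yet)
step 2: append 44 -> window=[58, 44] -> max=58
step 3: append 48 -> window=[44, 48] -> max=48
step 4: append 36 -> window=[48, 36] -> max=48
step 5: append 36 -> window=[36, 36] -> max=36
step 6: append 48 -> window=[36, 48] -> max=48
step 7: append 30 -> window=[48, 30] -> max=48
step 8: append 21 -> window=[30, 21] -> max=30
step 9: append 36 -> window=[21, 36] -> max=36
step 10: append 29 -> window=[36, 29] -> max=36
step 11: append 56 -> window=[29, 56] -> max=56
step 12: append 5 -> window=[56, 5] -> max=56
step 13: append 36 -> window=[5, 36] -> max=36
step 14: append 11 -> window=[36, 11] -> max=36
step 15: append 6 -> window=[11, 6] -> max=11
Recorded maximums: 58 48 48 36 48 48 30 36 36 56 56 36 36 11
Changes between consecutive maximums: 8

Answer: 8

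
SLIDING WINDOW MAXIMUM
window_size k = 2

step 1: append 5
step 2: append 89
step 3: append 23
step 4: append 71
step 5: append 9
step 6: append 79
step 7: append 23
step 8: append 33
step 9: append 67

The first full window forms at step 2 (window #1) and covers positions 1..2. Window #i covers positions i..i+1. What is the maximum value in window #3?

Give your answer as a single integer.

Answer: 71

Derivation:
step 1: append 5 -> window=[5] (not full yet)
step 2: append 89 -> window=[5, 89] -> max=89
step 3: append 23 -> window=[89, 23] -> max=89
step 4: append 71 -> window=[23, 71] -> max=71
Window #3 max = 71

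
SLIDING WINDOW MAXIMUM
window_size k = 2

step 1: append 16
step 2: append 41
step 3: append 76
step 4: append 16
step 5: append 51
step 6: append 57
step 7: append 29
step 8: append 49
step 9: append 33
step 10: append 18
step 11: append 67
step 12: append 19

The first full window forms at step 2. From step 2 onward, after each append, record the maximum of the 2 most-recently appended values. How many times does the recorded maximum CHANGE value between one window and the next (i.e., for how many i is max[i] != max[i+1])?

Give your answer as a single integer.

step 1: append 16 -> window=[16] (not full yet)
step 2: append 41 -> window=[16, 41] -> max=41
step 3: append 76 -> window=[41, 76] -> max=76
step 4: append 16 -> window=[76, 16] -> max=76
step 5: append 51 -> window=[16, 51] -> max=51
step 6: append 57 -> window=[51, 57] -> max=57
step 7: append 29 -> window=[57, 29] -> max=57
step 8: append 49 -> window=[29, 49] -> max=49
step 9: append 33 -> window=[49, 33] -> max=49
step 10: append 18 -> window=[33, 18] -> max=33
step 11: append 67 -> window=[18, 67] -> max=67
step 12: append 19 -> window=[67, 19] -> max=67
Recorded maximums: 41 76 76 51 57 57 49 49 33 67 67
Changes between consecutive maximums: 6

Answer: 6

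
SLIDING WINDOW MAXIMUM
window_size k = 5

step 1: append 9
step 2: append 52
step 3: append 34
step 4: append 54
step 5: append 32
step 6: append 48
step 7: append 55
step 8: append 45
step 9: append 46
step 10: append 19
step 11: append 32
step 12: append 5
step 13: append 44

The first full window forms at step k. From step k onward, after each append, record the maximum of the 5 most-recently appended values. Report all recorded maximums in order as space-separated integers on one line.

Answer: 54 54 55 55 55 55 55 46 46

Derivation:
step 1: append 9 -> window=[9] (not full yet)
step 2: append 52 -> window=[9, 52] (not full yet)
step 3: append 34 -> window=[9, 52, 34] (not full yet)
step 4: append 54 -> window=[9, 52, 34, 54] (not full yet)
step 5: append 32 -> window=[9, 52, 34, 54, 32] -> max=54
step 6: append 48 -> window=[52, 34, 54, 32, 48] -> max=54
step 7: append 55 -> window=[34, 54, 32, 48, 55] -> max=55
step 8: append 45 -> window=[54, 32, 48, 55, 45] -> max=55
step 9: append 46 -> window=[32, 48, 55, 45, 46] -> max=55
step 10: append 19 -> window=[48, 55, 45, 46, 19] -> max=55
step 11: append 32 -> window=[55, 45, 46, 19, 32] -> max=55
step 12: append 5 -> window=[45, 46, 19, 32, 5] -> max=46
step 13: append 44 -> window=[46, 19, 32, 5, 44] -> max=46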